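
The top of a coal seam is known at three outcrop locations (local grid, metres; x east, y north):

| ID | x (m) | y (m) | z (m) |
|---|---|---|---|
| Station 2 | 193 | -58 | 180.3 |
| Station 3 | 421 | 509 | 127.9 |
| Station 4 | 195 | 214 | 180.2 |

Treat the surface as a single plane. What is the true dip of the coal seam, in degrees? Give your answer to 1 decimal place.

13.1°

Two edge vectors: Station 2→Station 3 = (228, 567, -52.4), Station 2→Station 4 = (2, 272, -0.1).
Normal n = (Station 2→Station 3) × (Station 2→Station 4) = (14196.1, -82, 60882).
So ∂z/∂x = −n_x/n_z = −0.23317 and ∂z/∂y = −n_y/n_z = 0.00135.
Gradient magnitude |∇z| = √(a² + b²) = √(0.05437 + 0.00000) = 0.23318.
True dip = arctan(0.23318) = 13.1°, dipping toward E (azimuth ≈ 090°).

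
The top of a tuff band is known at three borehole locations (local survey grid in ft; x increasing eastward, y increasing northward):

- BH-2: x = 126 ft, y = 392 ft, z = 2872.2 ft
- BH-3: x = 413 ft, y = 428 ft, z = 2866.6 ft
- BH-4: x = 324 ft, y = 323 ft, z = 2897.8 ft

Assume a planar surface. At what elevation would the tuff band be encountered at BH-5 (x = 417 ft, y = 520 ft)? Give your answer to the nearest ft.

Two edge vectors: BH-2→BH-3 = (287, 36, -5.6), BH-2→BH-4 = (198, -69, 25.6).
Normal n = (BH-2→BH-3) × (BH-2→BH-4) = (535.2, -8456, -26931).
So ∂z/∂x = −n_x/n_z = 0.01987 and ∂z/∂y = −n_y/n_z = −0.31399.
Intercept c from BH-2: 2872.2 − 2.50 + 123.08 = 2992.78.
At (417, 520): z = 8.3 − 163.3 + 2992.78 = 2837.8 ft.

2838 ft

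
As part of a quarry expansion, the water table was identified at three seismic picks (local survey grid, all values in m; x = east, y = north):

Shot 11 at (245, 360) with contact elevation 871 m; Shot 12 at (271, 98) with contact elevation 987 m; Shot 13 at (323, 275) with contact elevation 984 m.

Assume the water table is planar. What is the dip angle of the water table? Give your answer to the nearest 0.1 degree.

48.6°

Let the plane be z = a·x + b·y + c.
Shot 12−Shot 11: 26a − 262b = 116;  Shot 13−Shot 11: 78a − 85b = 113.
Solving gives a = 1.08340, b = −0.33524.
Gradient magnitude |∇z| = √(a² + b²) = √(1.17375 + 0.11238) = 1.13408.
True dip = arctan(1.13408) = 48.6°, dipping toward WNW (azimuth ≈ 287°).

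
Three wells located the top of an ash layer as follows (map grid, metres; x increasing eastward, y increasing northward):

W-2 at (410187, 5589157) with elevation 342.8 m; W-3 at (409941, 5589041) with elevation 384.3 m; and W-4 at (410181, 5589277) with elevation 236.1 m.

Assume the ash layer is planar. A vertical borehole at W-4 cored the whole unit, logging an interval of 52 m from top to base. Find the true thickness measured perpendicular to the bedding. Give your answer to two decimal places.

Two edge vectors: W-2→W-3 = (-246, -116, 41.5), W-2→W-4 = (-6, 120, -106.7).
Normal n = (W-2→W-3) × (W-2→W-4) = (7397.2, -26497.2, -30216).
So ∂z/∂x = −n_x/n_z = 0.24481 and ∂z/∂y = −n_y/n_z = −0.87693.
|∇z| = √(a²+b²) = 0.91046, so dip δ = arctan(0.91046) = 42.32°.
True thickness = vertical thickness × cos δ = 52 × cos 42.32° = 38.45 m.

38.45 m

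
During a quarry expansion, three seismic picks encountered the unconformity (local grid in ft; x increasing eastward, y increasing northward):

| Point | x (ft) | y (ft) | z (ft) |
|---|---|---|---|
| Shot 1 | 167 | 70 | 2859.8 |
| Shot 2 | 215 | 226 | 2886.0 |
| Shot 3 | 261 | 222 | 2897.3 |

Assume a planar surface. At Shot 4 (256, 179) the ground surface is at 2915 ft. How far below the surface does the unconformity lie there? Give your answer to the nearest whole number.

23 ft

Let the plane be z = a·x + b·y + c.
Shot 2−Shot 1: 48a + 156b = 26.2;  Shot 3−Shot 1: 94a + 152b = 37.5.
Solving gives a = 0.25347, b = 0.08996.
Then c = 2859.8 − a·167 − b·70 = 2811.17.
At (256, 179): z_contact = 64.9 + 16.1 + 2811.17 = 2892.2 ft.
Depth below ground = 2915 − 2892.2 = 23 ft.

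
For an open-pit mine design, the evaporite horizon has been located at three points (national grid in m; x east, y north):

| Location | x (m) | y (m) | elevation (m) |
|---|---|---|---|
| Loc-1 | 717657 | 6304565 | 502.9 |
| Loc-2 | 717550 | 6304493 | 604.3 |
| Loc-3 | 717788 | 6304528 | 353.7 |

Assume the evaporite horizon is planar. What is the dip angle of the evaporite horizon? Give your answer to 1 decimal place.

47.7°

Let the plane be z = a·x + b·y + c.
Loc-2−Loc-1: −107a − 72b = 101.4;  Loc-3−Loc-1: 131a − 37b = −149.2.
Solving gives a = −1.08238, b = 0.20021.
Gradient magnitude |∇z| = √(a² + b²) = √(1.17155 + 0.04008) = 1.10074.
True dip = arctan(1.10074) = 47.7°, dipping toward E (azimuth ≈ 100°).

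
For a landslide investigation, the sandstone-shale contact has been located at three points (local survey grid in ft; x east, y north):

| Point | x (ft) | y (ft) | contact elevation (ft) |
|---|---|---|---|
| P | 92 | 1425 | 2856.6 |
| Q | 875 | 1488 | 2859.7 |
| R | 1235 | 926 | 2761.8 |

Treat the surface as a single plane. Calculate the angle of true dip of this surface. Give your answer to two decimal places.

Two edge vectors: P→Q = (783, 63, 3.1), P→R = (1143, -499, -94.8).
Normal n = (P→Q) × (P→R) = (-4425.5, 77771.7, -462726).
So ∂z/∂x = −n_x/n_z = −0.00956 and ∂z/∂y = −n_y/n_z = 0.16807.
Gradient magnitude |∇z| = √(a² + b²) = √(0.00009 + 0.02825) = 0.16834.
True dip = arctan(0.16834) = 9.56°, dipping toward S (azimuth ≈ 177°).

9.56°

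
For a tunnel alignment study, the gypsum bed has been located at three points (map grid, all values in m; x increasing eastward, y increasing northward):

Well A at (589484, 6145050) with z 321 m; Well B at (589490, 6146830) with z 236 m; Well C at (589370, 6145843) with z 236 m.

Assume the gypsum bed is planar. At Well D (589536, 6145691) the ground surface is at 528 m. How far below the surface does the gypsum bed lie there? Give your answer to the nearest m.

Let the plane be z = a·x + b·y + c.
Well B−Well A: 6a + 1780b = −85;  Well C−Well A: −114a + 793b = −85.
Solving gives a = 0.40396672, b = −0.04911449.
Then c = 321 − a·589484 − b·6145050 = 64000.11.
At (589536, 6145691): z_contact = 238152.9 − 301842.5 + 64000.11 = 310.5 m.
Depth below ground = 528 − 310.5 = 217 m.

217 m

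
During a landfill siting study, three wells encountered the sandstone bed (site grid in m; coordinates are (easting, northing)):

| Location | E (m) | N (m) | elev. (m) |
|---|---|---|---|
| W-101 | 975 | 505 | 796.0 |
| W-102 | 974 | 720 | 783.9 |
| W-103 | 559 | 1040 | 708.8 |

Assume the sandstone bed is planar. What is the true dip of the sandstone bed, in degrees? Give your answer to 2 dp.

Let the plane be z = a·E + b·N + c.
W-102−W-101: −1a + 215b = −12.1;  W-103−W-101: −416a + 535b = −87.2.
Solving gives a = 0.13806, b = −0.05564.
Gradient magnitude |∇z| = √(a² + b²) = √(0.01906 + 0.00310) = 0.14885.
True dip = arctan(0.14885) = 8.47°, dipping toward WNW (azimuth ≈ 292°).

8.47°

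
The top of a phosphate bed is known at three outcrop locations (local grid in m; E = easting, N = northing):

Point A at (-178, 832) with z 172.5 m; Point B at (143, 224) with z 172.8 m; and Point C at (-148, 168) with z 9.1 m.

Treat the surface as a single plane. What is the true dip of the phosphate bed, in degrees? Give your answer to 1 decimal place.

Let the plane be z = a·E + b·N + c.
Point B−Point A: 321a − 608b = 0.3;  Point C−Point A: 30a − 664b = −163.4.
Solving gives a = 0.51075, b = 0.26916.
Gradient magnitude |∇z| = √(a² + b²) = √(0.26086 + 0.07245) = 0.57733.
True dip = arctan(0.57733) = 30.0°, dipping toward WSW (azimuth ≈ 242°).

30.0°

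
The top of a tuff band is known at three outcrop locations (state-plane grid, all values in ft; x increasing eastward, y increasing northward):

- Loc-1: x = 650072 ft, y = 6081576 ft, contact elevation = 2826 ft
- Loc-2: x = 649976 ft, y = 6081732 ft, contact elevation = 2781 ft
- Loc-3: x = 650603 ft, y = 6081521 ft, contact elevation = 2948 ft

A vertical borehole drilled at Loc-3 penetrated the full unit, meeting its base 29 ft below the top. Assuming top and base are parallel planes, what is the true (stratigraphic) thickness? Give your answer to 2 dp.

28.03 ft

Two edge vectors: Loc-1→Loc-2 = (-96, 156, -45), Loc-1→Loc-3 = (531, -55, 122).
Normal n = (Loc-1→Loc-2) × (Loc-1→Loc-3) = (16557, -12183, -77556).
So ∂z/∂x = −n_x/n_z = 0.21348 and ∂z/∂y = −n_y/n_z = −0.15709.
|∇z| = √(a²+b²) = 0.26505, so dip δ = arctan(0.26505) = 14.84°.
True thickness = vertical thickness × cos δ = 29 × cos 14.84° = 28.03 ft.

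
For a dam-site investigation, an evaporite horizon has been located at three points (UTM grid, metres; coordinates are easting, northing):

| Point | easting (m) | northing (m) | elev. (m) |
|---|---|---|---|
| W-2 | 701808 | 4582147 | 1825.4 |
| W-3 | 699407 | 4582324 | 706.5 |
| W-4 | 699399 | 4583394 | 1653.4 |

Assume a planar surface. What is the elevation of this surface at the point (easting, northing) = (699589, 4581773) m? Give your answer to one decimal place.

Let the plane be z = a·easting + b·northing + c.
W-3−W-2: −2401a + 177b = −1118.9;  W-4−W-2: −2409a + 1247b = −172.
Solving gives a = 0.531545255, b = 0.888927441.
Then c = 1825.4 − a·701808 − b·4582147 = −4444413.52.
At (699589, 4581773): z = 371863.2 + 4072863.7 − 4444413.52 = 313.4 m.

313.4 m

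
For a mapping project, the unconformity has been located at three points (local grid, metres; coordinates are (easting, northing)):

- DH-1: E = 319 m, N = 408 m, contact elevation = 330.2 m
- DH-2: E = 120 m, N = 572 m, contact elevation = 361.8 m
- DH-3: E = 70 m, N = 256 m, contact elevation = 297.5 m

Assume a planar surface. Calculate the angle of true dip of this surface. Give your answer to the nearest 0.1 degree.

11.4°

Let the plane be z = a·E + b·N + c.
DH-2−DH-1: −199a + 164b = 31.6;  DH-3−DH-1: −249a − 152b = −32.7.
Solving gives a = 0.00787, b = 0.20224.
Gradient magnitude |∇z| = √(a² + b²) = √(0.00006 + 0.04090) = 0.20239.
True dip = arctan(0.20239) = 11.4°, dipping toward S (azimuth ≈ 182°).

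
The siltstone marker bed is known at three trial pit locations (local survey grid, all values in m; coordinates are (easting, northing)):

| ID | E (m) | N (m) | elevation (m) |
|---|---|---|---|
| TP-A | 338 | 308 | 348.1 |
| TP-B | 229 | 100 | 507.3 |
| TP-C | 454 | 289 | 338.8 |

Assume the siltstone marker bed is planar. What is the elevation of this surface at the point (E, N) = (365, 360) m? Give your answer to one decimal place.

Two edge vectors: TP-A→TP-B = (-109, -208, 159.2), TP-A→TP-C = (116, -19, -9.3).
Normal n = (TP-A→TP-B) × (TP-A→TP-C) = (4959.2, 17453.5, 26199).
So ∂z/∂E = −n_x/n_z = −0.18929 and ∂z/∂N = −n_y/n_z = −0.66619.
Intercept c from TP-A: 348.1 + 63.98 + 205.19 = 617.27.
At (365, 360): z = −69.1 − 239.8 + 617.27 = 308.3 m.

308.3 m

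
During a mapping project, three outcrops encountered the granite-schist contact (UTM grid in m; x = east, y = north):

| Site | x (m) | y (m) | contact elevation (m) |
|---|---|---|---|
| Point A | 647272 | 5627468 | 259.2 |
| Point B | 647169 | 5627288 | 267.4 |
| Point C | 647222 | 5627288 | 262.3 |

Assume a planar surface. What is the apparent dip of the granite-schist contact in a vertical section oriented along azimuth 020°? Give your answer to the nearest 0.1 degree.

Let the plane be z = a·x + b·y + c.
Point B−Point A: −103a − 180b = 8.2;  Point C−Point A: −50a − 180b = 3.1.
Solving gives a = −0.09623, b = 0.00951.
Unit vector along 020° is (sin 20°, cos 20°) = (0.3420, 0.9397).
Slope in that direction = a·(0.3420) + b·(0.9397) = −0.02398.
Apparent dip = arctan|0.02398| = 1.4° (true dip is 5.5°, so apparent ≤ true as expected).

1.4°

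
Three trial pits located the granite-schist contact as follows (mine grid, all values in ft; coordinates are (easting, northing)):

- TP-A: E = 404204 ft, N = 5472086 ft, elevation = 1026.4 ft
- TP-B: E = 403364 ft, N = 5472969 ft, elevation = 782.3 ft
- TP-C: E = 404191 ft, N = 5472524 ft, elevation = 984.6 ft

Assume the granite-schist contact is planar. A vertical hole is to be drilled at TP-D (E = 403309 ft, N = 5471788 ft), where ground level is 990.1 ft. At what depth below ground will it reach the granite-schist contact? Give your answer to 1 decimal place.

112.8 ft

Two edge vectors: TP-A→TP-B = (-840, 883, -244.1), TP-A→TP-C = (-13, 438, -41.8).
Normal n = (TP-A→TP-B) × (TP-A→TP-C) = (70006.4, -31938.7, -356441).
So ∂z/∂E = −n_x/n_z = 0.196403893 and ∂z/∂N = −n_y/n_z = −0.089604451.
Intercept c from TP-A: 1026.4 − 79387.24 + 490323.26 = 411962.42.
At (403309, 5471788): z_contact = 79211.46 − 490296.56 + 411962.42 = 877.32 ft.
Depth below ground = 990.1 − 877.32 = 112.8 ft.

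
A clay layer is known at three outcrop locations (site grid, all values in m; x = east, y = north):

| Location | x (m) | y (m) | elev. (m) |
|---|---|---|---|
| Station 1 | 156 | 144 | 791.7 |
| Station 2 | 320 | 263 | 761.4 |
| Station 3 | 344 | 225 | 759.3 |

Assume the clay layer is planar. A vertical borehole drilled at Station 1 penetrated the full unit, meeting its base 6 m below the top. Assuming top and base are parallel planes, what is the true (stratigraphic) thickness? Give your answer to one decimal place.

Two edge vectors: Station 1→Station 2 = (164, 119, -30.3), Station 1→Station 3 = (188, 81, -32.4).
Normal n = (Station 1→Station 2) × (Station 1→Station 3) = (-1401.3, -382.8, -9088).
So ∂z/∂x = −n_x/n_z = −0.15419 and ∂z/∂y = −n_y/n_z = −0.04212.
|∇z| = √(a²+b²) = 0.15984, so dip δ = arctan(0.15984) = 9.08°.
True thickness = vertical thickness × cos δ = 6 × cos 9.08° = 5.9 m.

5.9 m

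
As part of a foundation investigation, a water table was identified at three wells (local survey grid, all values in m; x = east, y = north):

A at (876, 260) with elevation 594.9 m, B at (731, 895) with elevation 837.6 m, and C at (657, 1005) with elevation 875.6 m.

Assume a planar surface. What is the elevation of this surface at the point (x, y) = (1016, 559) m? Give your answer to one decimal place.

Two edge vectors: A→B = (-145, 635, 242.7), A→C = (-219, 745, 280.7).
Normal n = (A→B) × (A→C) = (-2567, -12449.8, 31040).
So ∂z/∂x = −n_x/n_z = 0.082700 and ∂z/∂y = −n_y/n_z = 0.401089.
Intercept c from A: 594.9 − 72.44 − 104.28 = 418.17.
At (1016, 559): z = 84.0 + 224.2 + 418.17 = 726.4 m.

726.4 m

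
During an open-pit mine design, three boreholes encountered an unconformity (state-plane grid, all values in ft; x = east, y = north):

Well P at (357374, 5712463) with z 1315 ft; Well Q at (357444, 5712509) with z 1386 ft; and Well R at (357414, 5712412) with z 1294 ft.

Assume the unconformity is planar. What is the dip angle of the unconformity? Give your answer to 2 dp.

43.10°

Two edge vectors: Well P→Well Q = (70, 46, 71), Well P→Well R = (40, -51, -21).
Normal n = (Well P→Well Q) × (Well P→Well R) = (2655, 4310, -5410).
So ∂z/∂x = −n_x/n_z = 0.49076 and ∂z/∂y = −n_y/n_z = 0.79667.
Gradient magnitude |∇z| = √(a² + b²) = √(0.24084 + 0.63469) = 0.93570.
True dip = arctan(0.93570) = 43.10°, dipping toward SSW (azimuth ≈ 212°).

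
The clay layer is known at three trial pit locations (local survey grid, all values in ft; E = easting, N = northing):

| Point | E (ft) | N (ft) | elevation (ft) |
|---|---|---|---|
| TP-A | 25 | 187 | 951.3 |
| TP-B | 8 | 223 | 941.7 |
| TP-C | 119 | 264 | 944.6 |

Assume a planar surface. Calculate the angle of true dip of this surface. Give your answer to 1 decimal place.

Two edge vectors: TP-A→TP-B = (-17, 36, -9.6), TP-A→TP-C = (94, 77, -6.7).
Normal n = (TP-A→TP-B) × (TP-A→TP-C) = (498, -1016.3, -4693).
So ∂z/∂E = −n_x/n_z = 0.10612 and ∂z/∂N = −n_y/n_z = −0.21656.
Gradient magnitude |∇z| = √(a² + b²) = √(0.01126 + 0.04690) = 0.24116.
True dip = arctan(0.24116) = 13.6°, dipping toward NNW (azimuth ≈ 334°).

13.6°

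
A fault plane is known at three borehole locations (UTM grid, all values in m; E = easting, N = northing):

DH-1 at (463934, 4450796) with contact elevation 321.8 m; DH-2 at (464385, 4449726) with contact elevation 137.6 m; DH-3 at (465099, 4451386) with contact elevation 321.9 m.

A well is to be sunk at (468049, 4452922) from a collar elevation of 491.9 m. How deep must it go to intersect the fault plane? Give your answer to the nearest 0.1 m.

Let the plane be z = a·E + b·N + c.
DH-2−DH-1: 451a − 1070b = −184.2;  DH-3−DH-1: 1165a + 590b = 0.1.
Solving gives a = −0.071775836, b = 0.141896353.
Then c = 321.8 − a·463934 − b·4450796 = −597930.67.
At (468049, 4452922): z_contact = −33594.61 + 631853.39 − 597930.67 = 328.11 m.
Depth below ground = 491.9 − 328.11 = 163.8 m.

163.8 m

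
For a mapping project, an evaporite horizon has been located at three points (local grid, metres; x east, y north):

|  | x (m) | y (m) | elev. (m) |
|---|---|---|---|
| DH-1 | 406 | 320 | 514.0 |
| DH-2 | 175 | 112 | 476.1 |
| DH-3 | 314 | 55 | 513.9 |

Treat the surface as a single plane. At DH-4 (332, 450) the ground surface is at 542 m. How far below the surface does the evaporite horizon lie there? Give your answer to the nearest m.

Two edge vectors: DH-1→DH-2 = (-231, -208, -37.9), DH-1→DH-3 = (-92, -265, -0.1).
Normal n = (DH-1→DH-2) × (DH-1→DH-3) = (-10022.7, 3463.7, 42079).
So ∂z/∂x = −n_x/n_z = 0.23819 and ∂z/∂y = −n_y/n_z = −0.08231.
Intercept c from DH-1: 514 − 96.70 + 26.34 = 443.64.
At (332, 450): z_contact = 79.1 − 37.0 + 443.64 = 485.7 m.
Depth below ground = 542 − 485.7 = 56 m.

56 m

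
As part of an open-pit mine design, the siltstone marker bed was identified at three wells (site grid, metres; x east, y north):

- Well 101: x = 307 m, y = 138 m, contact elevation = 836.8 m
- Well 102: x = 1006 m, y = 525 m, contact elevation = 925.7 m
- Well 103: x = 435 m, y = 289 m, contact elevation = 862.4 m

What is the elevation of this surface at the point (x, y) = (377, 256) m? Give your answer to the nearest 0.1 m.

854.9 m

Two edge vectors: Well 101→Well 102 = (699, 387, 88.9), Well 101→Well 103 = (128, 151, 25.6).
Normal n = (Well 101→Well 102) × (Well 101→Well 103) = (-3516.7, -6515.2, 56013).
So ∂z/∂x = −n_x/n_z = 0.062784 and ∂z/∂y = −n_y/n_z = 0.116316.
Intercept c from Well 101: 836.8 − 19.27 − 16.05 = 801.47.
At (377, 256): z = 23.7 + 29.8 + 801.47 = 854.9 m.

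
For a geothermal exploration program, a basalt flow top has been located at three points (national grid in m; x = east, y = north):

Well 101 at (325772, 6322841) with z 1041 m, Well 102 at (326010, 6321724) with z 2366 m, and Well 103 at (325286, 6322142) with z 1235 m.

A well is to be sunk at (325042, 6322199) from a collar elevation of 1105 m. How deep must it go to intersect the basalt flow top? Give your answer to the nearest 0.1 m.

169.6 m

Let the plane be z = a·x + b·y + c.
Well 102−Well 101: 238a − 1117b = 1325;  Well 103−Well 101: −486a − 699b = 194.
Solving gives a = 1.000356728, b = −0.973066337.
Then c = 1041 − a·325772 − b·6322841 = 5827696.52.
At (325042, 6322199): z_contact = 325157.95 − 6151919.02 + 5827696.52 = 935.45 m.
Depth below ground = 1105 − 935.45 = 169.6 m.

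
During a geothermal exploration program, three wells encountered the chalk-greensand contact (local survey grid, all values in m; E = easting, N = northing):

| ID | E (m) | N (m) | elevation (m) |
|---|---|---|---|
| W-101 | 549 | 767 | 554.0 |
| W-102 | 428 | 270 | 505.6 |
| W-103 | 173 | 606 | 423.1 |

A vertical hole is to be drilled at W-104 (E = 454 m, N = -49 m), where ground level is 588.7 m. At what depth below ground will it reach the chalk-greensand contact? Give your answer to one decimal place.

Let the plane be z = a·E + b·N + c.
W-102−W-101: −121a − 497b = −48.4;  W-103−W-101: −376a − 161b = −130.9.
Solving gives a = 0.34210, b = 0.01410.
Then c = 554 − a·549 − b·767 = 355.37.
At (454, -49): z_contact = 155.31 − 0.69 + 355.37 = 510.00 m.
Depth below ground = 588.7 − 510.00 = 78.7 m.

78.7 m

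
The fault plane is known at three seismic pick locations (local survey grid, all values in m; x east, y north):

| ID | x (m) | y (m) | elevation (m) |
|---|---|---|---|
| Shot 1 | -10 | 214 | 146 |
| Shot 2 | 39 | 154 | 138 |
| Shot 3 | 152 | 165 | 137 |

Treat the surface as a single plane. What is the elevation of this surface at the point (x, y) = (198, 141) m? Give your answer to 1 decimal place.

133.3 m

Two edge vectors: Shot 1→Shot 2 = (49, -60, -8), Shot 1→Shot 3 = (162, -49, -9).
Normal n = (Shot 1→Shot 2) × (Shot 1→Shot 3) = (148, -855, 7319).
So ∂z/∂x = −n_x/n_z = −0.02022 and ∂z/∂y = −n_y/n_z = 0.11682.
Intercept c from Shot 1: 146 − 0.20 − 25.00 = 120.80.
At (198, 141): z = −4.0 + 16.5 + 120.80 = 133.3 m.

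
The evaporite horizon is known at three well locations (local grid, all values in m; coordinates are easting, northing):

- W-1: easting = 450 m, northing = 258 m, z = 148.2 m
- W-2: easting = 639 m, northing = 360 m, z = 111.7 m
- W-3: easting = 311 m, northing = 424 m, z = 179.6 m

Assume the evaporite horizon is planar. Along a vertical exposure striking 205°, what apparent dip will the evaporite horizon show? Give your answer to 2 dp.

3.94°

Let the plane be z = a·easting + b·northing + c.
W-2−W-1: 189a + 102b = −36.5;  W-3−W-1: −139a + 166b = 31.4.
Solving gives a = −0.20332, b = 0.01890.
Unit vector along 205° is (sin 205°, cos 205°) = (-0.4226, -0.9063).
Slope in that direction = a·(-0.4226) + b·(-0.9063) = 0.06880.
Apparent dip = arctan|0.06880| = 3.94° (true dip is 11.5°, so apparent ≤ true as expected).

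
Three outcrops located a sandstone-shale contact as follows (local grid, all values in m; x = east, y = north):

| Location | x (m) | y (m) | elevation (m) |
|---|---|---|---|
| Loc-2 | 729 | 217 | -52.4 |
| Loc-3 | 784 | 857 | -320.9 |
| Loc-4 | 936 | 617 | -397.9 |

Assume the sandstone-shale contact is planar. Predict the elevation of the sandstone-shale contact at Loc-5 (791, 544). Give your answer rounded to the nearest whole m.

-224 m

Let the plane be z = a·x + b·y + c.
Loc-3−Loc-2: 55a + 640b = −268.5;  Loc-4−Loc-2: 207a + 400b = −345.5.
Solving gives a = −1.02933, b = −0.33107.
Then c = -52.4 − a·729 − b·217 = 769.82.
At (791, 544): z = −814.2 − 180.1 + 769.82 = -224.5 m.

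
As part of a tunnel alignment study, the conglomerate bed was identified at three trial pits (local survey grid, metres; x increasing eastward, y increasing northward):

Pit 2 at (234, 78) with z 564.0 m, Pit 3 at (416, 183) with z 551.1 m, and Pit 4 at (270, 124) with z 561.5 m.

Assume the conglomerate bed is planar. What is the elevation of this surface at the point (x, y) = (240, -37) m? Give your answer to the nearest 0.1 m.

563.3 m

Let the plane be z = a·x + b·y + c.
Pit 3−Pit 2: 182a + 105b = −12.9;  Pit 4−Pit 2: 36a + 46b = −2.5.
Solving gives a = −0.07206, b = 0.00205.
Then c = 564 − a·234 − b·78 = 580.70.
At (240, -37): z = −17.3 − 0.1 + 580.70 = 563.3 m.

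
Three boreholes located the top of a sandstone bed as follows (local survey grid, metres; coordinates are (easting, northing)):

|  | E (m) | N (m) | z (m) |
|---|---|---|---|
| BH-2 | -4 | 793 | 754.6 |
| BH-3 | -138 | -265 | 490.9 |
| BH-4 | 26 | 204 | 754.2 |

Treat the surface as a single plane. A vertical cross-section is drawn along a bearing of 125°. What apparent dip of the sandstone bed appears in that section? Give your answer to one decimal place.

47.9°

Let the plane be z = a·E + b·N + c.
BH-3−BH-2: −134a − 1058b = −263.7;  BH-4−BH-2: 30a − 589b = −0.4.
Solving gives a = 1.39967, b = 0.07197.
Unit vector along 125° is (sin 125°, cos 125°) = (0.8192, -0.5736).
Slope in that direction = a·(0.8192) + b·(-0.5736) = 1.10526.
Apparent dip = arctan|1.10526| = 47.9° (true dip is 54.5°, so apparent ≤ true as expected).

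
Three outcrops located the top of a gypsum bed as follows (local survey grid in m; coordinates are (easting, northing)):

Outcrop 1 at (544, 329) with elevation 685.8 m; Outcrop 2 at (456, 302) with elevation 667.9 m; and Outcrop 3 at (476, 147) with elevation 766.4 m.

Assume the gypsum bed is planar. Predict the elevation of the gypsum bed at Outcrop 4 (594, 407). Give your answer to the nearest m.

Two edge vectors: Outcrop 1→Outcrop 2 = (-88, -27, -17.9), Outcrop 1→Outcrop 3 = (-68, -182, 80.6).
Normal n = (Outcrop 1→Outcrop 2) × (Outcrop 1→Outcrop 3) = (-5434, 8310, 14180).
So ∂z/∂E = −n_x/n_z = 0.38322 and ∂z/∂N = −n_y/n_z = −0.58604.
Intercept c from Outcrop 1: 685.8 − 208.47 + 192.81 = 670.14.
At (594, 407): z = 227.6 − 238.5 + 670.14 = 659.2 m.

659 m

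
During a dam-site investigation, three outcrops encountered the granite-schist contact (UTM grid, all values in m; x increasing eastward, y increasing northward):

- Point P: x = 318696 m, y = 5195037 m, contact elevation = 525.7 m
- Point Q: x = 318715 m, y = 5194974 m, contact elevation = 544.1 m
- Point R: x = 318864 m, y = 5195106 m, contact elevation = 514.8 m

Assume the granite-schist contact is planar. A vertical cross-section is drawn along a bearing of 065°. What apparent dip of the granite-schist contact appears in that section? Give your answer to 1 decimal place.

4.2°

Two edge vectors: Point P→Point Q = (19, -63, 18.4), Point P→Point R = (168, 69, -10.9).
Normal n = (Point P→Point Q) × (Point P→Point R) = (-582.9, 3298.3, 11895).
So ∂z/∂x = −n_x/n_z = 0.04900 and ∂z/∂y = −n_y/n_z = −0.27728.
Unit vector along 065° is (sin 65°, cos 65°) = (0.9063, 0.4226).
Slope in that direction = a·(0.9063) + b·(0.4226) = −0.07277.
Apparent dip = arctan|0.07277| = 4.2° (true dip is 15.7°, so apparent ≤ true as expected).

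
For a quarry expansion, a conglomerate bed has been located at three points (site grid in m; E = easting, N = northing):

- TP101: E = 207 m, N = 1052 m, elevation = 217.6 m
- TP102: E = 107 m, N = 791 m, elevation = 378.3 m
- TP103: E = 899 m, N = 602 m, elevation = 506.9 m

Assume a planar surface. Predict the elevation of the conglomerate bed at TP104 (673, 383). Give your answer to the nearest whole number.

Two edge vectors: TP101→TP102 = (-100, -261, 160.7), TP101→TP103 = (692, -450, 289.3).
Normal n = (TP101→TP102) × (TP101→TP103) = (-3192.3, 140134.4, 225612).
So ∂z/∂E = −n_x/n_z = 0.01415 and ∂z/∂N = −n_y/n_z = −0.62113.
Intercept c from TP101: 217.6 − 2.93 + 653.43 = 868.10.
At (673, 383): z = 9.5 − 237.9 + 868.10 = 639.7 m.

640 m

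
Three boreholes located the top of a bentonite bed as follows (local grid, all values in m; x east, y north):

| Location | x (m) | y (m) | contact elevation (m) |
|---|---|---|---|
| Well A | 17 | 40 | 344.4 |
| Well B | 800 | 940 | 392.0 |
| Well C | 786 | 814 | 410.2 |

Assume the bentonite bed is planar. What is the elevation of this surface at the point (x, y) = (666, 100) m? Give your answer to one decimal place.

502.8 m

Let the plane be z = a·x + b·y + c.
Well B−Well A: 783a + 900b = 47.6;  Well C−Well A: 769a + 774b = 65.8.
Solving gives a = 0.26003, b = −0.17334.
Then c = 344.4 − a·17 − b·40 = 346.91.
At (666, 100): z = 173.2 − 17.3 + 346.91 = 502.8 m.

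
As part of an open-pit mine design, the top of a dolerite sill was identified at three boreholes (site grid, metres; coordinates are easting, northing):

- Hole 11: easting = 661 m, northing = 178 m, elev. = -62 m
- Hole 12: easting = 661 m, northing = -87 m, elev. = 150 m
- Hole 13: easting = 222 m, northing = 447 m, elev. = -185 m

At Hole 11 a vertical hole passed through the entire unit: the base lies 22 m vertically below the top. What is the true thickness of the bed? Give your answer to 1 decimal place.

17.0 m

Two edge vectors: Hole 11→Hole 12 = (0, -265, 212), Hole 11→Hole 13 = (-439, 269, -123).
Normal n = (Hole 11→Hole 12) × (Hole 11→Hole 13) = (-24433, -93068, -116335).
So ∂z/∂easting = −n_x/n_z = −0.21002 and ∂z/∂northing = −n_y/n_z = −0.80000.
|∇z| = √(a²+b²) = 0.82711, so dip δ = arctan(0.82711) = 39.59°.
True thickness = vertical thickness × cos δ = 22 × cos 39.59° = 17.0 m.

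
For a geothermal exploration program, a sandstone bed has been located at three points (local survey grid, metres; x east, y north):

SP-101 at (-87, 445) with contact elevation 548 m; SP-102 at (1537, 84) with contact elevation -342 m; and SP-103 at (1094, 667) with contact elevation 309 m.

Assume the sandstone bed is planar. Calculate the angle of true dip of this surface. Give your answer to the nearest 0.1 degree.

Let the plane be z = a·x + b·y + c.
SP-102−SP-101: 1624a − 361b = −890;  SP-103−SP-101: 1181a + 222b = −239.
Solving gives a = −0.36074, b = 0.84252.
Gradient magnitude |∇z| = √(a² + b²) = √(0.13014 + 0.70984) = 0.91650.
True dip = arctan(0.91650) = 42.5°, dipping toward SSE (azimuth ≈ 157°).

42.5°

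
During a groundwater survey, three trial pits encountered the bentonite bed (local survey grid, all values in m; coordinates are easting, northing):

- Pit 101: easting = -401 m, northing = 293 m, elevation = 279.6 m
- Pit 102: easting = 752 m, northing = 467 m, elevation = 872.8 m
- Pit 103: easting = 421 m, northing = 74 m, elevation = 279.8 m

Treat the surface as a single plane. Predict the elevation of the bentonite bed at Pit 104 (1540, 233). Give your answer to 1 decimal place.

Let the plane be z = a·easting + b·northing + c.
Pit 102−Pit 101: 1153a + 174b = 593.2;  Pit 103−Pit 101: 822a − 219b = 0.2.
Solving gives a = 0.328531, b = 1.232204.
Then c = 279.6 − a·-401 − b·293 = 50.31.
At (1540, 233): z = 505.9 + 287.1 + 50.31 = 843.3 m.

843.3 m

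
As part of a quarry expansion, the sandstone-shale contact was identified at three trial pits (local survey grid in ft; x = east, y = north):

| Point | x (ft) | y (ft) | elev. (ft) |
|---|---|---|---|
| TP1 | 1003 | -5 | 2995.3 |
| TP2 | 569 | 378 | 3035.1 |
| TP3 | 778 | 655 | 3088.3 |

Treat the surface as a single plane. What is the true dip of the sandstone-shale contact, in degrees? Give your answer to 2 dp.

9.29°

Two edge vectors: TP1→TP2 = (-434, 383, 39.8), TP1→TP3 = (-225, 660, 93).
Normal n = (TP1→TP2) × (TP1→TP3) = (9351, 31407, -200265).
So ∂z/∂x = −n_x/n_z = 0.04669 and ∂z/∂y = −n_y/n_z = 0.15683.
Gradient magnitude |∇z| = √(a² + b²) = √(0.00218 + 0.02459) = 0.16363.
True dip = arctan(0.16363) = 9.29°, dipping toward SSW (azimuth ≈ 197°).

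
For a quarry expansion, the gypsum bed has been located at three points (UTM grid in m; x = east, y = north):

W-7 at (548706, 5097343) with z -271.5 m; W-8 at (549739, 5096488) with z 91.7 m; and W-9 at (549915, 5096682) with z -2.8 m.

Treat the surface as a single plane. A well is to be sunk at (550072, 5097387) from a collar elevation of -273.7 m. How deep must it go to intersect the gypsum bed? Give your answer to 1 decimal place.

58.3 m

Let the plane be z = a·x + b·y + c.
W-8−W-7: 1033a − 855b = 363.2;  W-9−W-7: 1209a − 661b = 268.7.
Solving gives a = −0.029459191, b = −0.460387538.
Then c = -271.5 − a·548706 − b·5097343 = 2362646.13.
At (550072, 5097387): z_contact = −16204.68 − 2346773.45 + 2362646.13 = -332.00 m.
Depth below ground = -273.7 − (-332.00) = 58.3 m.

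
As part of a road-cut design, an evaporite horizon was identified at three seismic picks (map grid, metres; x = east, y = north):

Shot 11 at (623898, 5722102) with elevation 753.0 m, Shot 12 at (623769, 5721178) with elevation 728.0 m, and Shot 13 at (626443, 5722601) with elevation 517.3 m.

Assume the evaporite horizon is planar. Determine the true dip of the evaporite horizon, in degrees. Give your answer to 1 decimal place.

Let the plane be z = a·x + b·y + c.
Shot 12−Shot 11: −129a − 924b = −25;  Shot 13−Shot 11: 2545a + 499b = −235.7.
Solving gives a = −0.10067, b = 0.04111.
Gradient magnitude |∇z| = √(a² + b²) = √(0.01014 + 0.00169) = 0.10874.
True dip = arctan(0.10874) = 6.2°, dipping toward ESE (azimuth ≈ 112°).

6.2°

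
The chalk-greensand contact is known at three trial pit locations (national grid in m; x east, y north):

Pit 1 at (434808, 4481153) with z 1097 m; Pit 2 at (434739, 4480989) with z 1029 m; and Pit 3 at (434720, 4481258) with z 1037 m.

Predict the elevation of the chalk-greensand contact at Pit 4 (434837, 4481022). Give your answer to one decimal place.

1108.6 m

Two edge vectors: Pit 1→Pit 2 = (-69, -164, -68), Pit 1→Pit 3 = (-88, 105, -60).
Normal n = (Pit 1→Pit 2) × (Pit 1→Pit 3) = (16980, 1844, -21677).
So ∂z/∂x = −n_x/n_z = 0.783318725 and ∂z/∂y = −n_y/n_z = 0.085067122.
Intercept c from Pit 1: 1097 − 340593.25 − 381198.79 = −720695.04.
At (434837, 4481022): z = 340616.0 + 381187.6 − 720695.04 = 1108.6 m.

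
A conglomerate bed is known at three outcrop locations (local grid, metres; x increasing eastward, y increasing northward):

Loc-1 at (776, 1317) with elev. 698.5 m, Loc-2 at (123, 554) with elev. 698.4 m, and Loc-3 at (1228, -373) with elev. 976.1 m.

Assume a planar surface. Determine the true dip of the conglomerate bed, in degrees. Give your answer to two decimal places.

Let the plane be z = a·x + b·y + c.
Loc-2−Loc-1: −653a − 763b = −0.1;  Loc-3−Loc-1: 452a − 1690b = 277.6.
Solving gives a = 0.14635, b = −0.12512.
Gradient magnitude |∇z| = √(a² + b²) = √(0.02142 + 0.01565) = 0.19254.
True dip = arctan(0.19254) = 10.90°, dipping toward NW (azimuth ≈ 311°).

10.90°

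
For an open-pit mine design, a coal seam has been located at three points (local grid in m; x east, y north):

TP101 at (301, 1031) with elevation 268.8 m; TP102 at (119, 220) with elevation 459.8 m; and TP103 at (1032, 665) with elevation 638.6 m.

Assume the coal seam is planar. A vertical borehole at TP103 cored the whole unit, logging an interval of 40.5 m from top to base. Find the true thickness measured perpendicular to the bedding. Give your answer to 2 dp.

Let the plane be z = a·x + b·y + c.
TP102−TP101: −182a − 811b = 191;  TP103−TP101: 731a − 366b = 369.8.
Solving gives a = 0.34878, b = −0.31378.
|∇z| = √(a²+b²) = 0.46915, so dip δ = arctan(0.46915) = 25.13°.
True thickness = vertical thickness × cos δ = 40.5 × cos 25.13° = 36.67 m.

36.67 m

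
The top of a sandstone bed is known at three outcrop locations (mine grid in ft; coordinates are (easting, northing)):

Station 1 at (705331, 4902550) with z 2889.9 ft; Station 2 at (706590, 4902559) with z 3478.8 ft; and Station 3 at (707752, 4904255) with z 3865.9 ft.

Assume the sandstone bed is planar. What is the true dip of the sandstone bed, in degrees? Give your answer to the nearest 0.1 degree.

25.5°

Let the plane be z = a·E + b·N + c.
Station 2−Station 1: 1259a + 9b = 588.9;  Station 3−Station 1: 2421a + 1705b = 976.
Solving gives a = 0.46841, b = −0.09269.
Gradient magnitude |∇z| = √(a² + b²) = √(0.21941 + 0.00859) = 0.47750.
True dip = arctan(0.47750) = 25.5°, dipping toward W (azimuth ≈ 281°).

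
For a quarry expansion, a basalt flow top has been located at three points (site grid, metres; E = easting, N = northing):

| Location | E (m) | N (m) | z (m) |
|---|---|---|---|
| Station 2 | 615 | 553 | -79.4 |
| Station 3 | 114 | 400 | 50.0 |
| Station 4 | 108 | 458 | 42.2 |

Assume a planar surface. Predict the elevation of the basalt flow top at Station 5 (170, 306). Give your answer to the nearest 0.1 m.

Two edge vectors: Station 2→Station 3 = (-501, -153, 129.4), Station 2→Station 4 = (-507, -95, 121.6).
Normal n = (Station 2→Station 3) × (Station 2→Station 4) = (-6311.8, -4684.2, -29976).
So ∂z/∂E = −n_x/n_z = −0.21056 and ∂z/∂N = −n_y/n_z = −0.15627.
Intercept c from Station 2: -79.4 + 129.50 + 86.41 = 136.51.
At (170, 306): z = −35.8 − 47.8 + 136.51 = 52.9 m.

52.9 m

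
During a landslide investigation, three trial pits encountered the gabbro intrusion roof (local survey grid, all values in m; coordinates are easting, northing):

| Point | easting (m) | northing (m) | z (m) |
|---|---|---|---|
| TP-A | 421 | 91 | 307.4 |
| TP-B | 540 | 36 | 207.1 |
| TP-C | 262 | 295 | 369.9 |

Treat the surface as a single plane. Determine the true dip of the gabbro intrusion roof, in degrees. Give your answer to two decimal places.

50.78°

Two edge vectors: TP-A→TP-B = (119, -55, -100.3), TP-A→TP-C = (-159, 204, 62.5).
Normal n = (TP-A→TP-B) × (TP-A→TP-C) = (17023.7, 8510.2, 15531).
So ∂z/∂easting = −n_x/n_z = −1.09611 and ∂z/∂northing = −n_y/n_z = −0.54795.
Gradient magnitude |∇z| = √(a² + b²) = √(1.20146 + 0.30025) = 1.22544.
True dip = arctan(1.22544) = 50.78°, dipping toward ENE (azimuth ≈ 063°).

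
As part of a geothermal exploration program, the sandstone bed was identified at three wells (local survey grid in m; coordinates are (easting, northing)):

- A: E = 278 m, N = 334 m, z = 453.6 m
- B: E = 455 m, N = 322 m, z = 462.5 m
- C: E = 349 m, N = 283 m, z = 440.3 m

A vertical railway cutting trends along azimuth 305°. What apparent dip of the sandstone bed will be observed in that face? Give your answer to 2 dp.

Two edge vectors: A→B = (177, -12, 8.9), A→C = (71, -51, -13.3).
Normal n = (A→B) × (A→C) = (613.5, 2986, -8175).
So ∂z/∂E = −n_x/n_z = 0.07505 and ∂z/∂N = −n_y/n_z = 0.36526.
Unit vector along 305° is (sin 305°, cos 305°) = (-0.8192, 0.5736).
Slope in that direction = a·(-0.8192) + b·(0.5736) = 0.14803.
Apparent dip = arctan|0.14803| = 8.42° (true dip is 20.4°, so apparent ≤ true as expected).

8.42°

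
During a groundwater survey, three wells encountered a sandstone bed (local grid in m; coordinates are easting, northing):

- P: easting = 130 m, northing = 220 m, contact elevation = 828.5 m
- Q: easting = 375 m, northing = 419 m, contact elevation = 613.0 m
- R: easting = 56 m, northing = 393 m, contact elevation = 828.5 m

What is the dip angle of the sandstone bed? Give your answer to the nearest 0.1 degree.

Let the plane be z = a·easting + b·northing + c.
Q−P: 245a + 199b = −215.5;  R−P: −74a + 173b = 0.
Solving gives a = −0.65279, b = −0.27923.
Gradient magnitude |∇z| = √(a² + b²) = √(0.42614 + 0.07797) = 0.71000.
True dip = arctan(0.71000) = 35.4°, dipping toward ENE (azimuth ≈ 067°).

35.4°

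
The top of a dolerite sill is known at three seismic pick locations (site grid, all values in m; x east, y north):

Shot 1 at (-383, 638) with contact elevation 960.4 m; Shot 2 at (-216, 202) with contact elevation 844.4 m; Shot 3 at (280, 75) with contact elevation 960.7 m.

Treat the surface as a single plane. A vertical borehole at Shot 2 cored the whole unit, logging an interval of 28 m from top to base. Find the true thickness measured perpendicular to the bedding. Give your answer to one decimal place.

Two edge vectors: Shot 1→Shot 2 = (167, -436, -116), Shot 1→Shot 3 = (663, -563, 0.3).
Normal n = (Shot 1→Shot 2) × (Shot 1→Shot 3) = (-65438.8, -76958.1, 195047).
So ∂z/∂x = −n_x/n_z = 0.33550 and ∂z/∂y = −n_y/n_z = 0.39456.
|∇z| = √(a²+b²) = 0.51792, so dip δ = arctan(0.51792) = 27.38°.
True thickness = vertical thickness × cos δ = 28 × cos 27.38° = 24.9 m.

24.9 m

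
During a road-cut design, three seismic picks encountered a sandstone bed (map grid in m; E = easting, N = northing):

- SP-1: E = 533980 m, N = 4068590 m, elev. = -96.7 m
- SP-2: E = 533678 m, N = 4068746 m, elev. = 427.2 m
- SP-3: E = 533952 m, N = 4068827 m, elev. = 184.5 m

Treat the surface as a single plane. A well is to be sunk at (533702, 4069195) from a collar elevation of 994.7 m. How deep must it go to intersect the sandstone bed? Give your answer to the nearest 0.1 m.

Let the plane be z = a·E + b·N + c.
SP-2−SP-1: −302a + 156b = 523.9;  SP-3−SP-1: −28a + 237b = 281.2.
Solving gives a = −1.194790644, b = 1.045341190.
Then c = -96.7 − a·533980 − b·4068590 = −3615167.10.
At (533702, 4069195): z_contact = −637662.16 + 4253697.14 − 3615167.10 = 867.88 m.
Depth below ground = 994.7 − 867.88 = 126.8 m.

126.8 m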